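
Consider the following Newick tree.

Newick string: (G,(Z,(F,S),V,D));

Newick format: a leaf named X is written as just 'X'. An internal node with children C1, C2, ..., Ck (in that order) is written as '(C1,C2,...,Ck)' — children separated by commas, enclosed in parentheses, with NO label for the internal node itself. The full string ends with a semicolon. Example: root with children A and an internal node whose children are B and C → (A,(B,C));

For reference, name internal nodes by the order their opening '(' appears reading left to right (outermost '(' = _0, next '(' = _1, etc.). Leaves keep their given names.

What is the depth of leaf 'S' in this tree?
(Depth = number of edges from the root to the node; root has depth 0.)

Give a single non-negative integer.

Answer: 3

Derivation:
Newick: (G,(Z,(F,S),V,D));
Naming internals by '(' encounter order: outermost '(' = _0, next = _1, ...
Query node: S
Path from root: _0 -> _1 -> _2 -> S
Depth of S: 3 (number of edges from root)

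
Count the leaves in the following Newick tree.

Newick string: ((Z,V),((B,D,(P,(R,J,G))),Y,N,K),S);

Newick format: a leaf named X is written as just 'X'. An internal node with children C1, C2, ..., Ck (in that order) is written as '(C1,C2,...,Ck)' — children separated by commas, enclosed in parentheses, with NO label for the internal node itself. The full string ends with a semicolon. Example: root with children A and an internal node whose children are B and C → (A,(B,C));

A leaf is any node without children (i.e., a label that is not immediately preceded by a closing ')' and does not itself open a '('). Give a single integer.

Newick: ((Z,V),((B,D,(P,(R,J,G))),Y,N,K),S);
Scan left-to-right; a leaf is any maximal label run not followed by '(':
  pos 2: leaf 'Z' → count = 1
  pos 4: leaf 'V' → count = 2
  pos 9: leaf 'B' → count = 3
  pos 11: leaf 'D' → count = 4
  pos 14: leaf 'P' → count = 5
  pos 17: leaf 'R' → count = 6
  pos 19: leaf 'J' → count = 7
  pos 21: leaf 'G' → count = 8
  pos 26: leaf 'Y' → count = 9
  pos 28: leaf 'N' → count = 10
  pos 30: leaf 'K' → count = 11
  pos 33: leaf 'S' → count = 12
Total leaves: 12

Answer: 12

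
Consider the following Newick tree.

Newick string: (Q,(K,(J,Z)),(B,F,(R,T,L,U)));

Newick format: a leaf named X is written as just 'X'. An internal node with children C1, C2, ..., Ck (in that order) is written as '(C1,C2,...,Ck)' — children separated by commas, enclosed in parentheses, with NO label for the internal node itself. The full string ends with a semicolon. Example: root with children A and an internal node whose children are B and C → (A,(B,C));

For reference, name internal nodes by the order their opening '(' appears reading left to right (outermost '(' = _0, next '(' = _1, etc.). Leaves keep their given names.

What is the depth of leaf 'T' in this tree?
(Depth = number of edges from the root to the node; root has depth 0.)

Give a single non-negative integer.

Newick: (Q,(K,(J,Z)),(B,F,(R,T,L,U)));
Naming internals by '(' encounter order: outermost '(' = _0, next = _1, ...
Query node: T
Path from root: _0 -> _3 -> _4 -> T
Depth of T: 3 (number of edges from root)

Answer: 3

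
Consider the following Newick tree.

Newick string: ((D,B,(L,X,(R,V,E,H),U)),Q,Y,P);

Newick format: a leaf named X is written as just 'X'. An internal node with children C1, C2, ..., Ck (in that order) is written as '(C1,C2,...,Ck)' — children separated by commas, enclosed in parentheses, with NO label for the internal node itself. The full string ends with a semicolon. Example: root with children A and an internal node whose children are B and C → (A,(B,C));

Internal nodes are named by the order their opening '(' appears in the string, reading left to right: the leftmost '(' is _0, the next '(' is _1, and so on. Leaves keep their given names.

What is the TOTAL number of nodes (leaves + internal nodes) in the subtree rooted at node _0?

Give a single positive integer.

Answer: 16

Derivation:
Newick: ((D,B,(L,X,(R,V,E,H),U)),Q,Y,P);
Locate _0: it is the '(' at position 0 (the 1st '(' reading left to right).
Query: subtree rooted at _0
_0: subtree_size = 1 + 15
  _1: subtree_size = 1 + 11
    D: subtree_size = 1 + 0
    B: subtree_size = 1 + 0
    _2: subtree_size = 1 + 8
      L: subtree_size = 1 + 0
      X: subtree_size = 1 + 0
      _3: subtree_size = 1 + 4
        R: subtree_size = 1 + 0
        V: subtree_size = 1 + 0
        E: subtree_size = 1 + 0
        H: subtree_size = 1 + 0
      U: subtree_size = 1 + 0
  Q: subtree_size = 1 + 0
  Y: subtree_size = 1 + 0
  P: subtree_size = 1 + 0
Total subtree size of _0: 16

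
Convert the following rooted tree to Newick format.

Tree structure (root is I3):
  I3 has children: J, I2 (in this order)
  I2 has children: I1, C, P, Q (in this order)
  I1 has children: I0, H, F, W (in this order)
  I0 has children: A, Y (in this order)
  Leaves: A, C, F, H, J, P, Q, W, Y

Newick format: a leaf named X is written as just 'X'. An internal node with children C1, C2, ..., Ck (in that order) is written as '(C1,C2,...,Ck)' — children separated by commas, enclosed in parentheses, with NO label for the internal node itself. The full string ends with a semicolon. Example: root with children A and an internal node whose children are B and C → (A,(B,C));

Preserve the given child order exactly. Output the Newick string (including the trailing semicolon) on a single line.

Answer: (J,(((A,Y),H,F,W),C,P,Q));

Derivation:
internal I3 with children ['J', 'I2']
  leaf 'J' → 'J'
  internal I2 with children ['I1', 'C', 'P', 'Q']
    internal I1 with children ['I0', 'H', 'F', 'W']
      internal I0 with children ['A', 'Y']
        leaf 'A' → 'A'
        leaf 'Y' → 'Y'
      → '(A,Y)'
      leaf 'H' → 'H'
      leaf 'F' → 'F'
      leaf 'W' → 'W'
    → '((A,Y),H,F,W)'
    leaf 'C' → 'C'
    leaf 'P' → 'P'
    leaf 'Q' → 'Q'
  → '(((A,Y),H,F,W),C,P,Q)'
→ '(J,(((A,Y),H,F,W),C,P,Q))'
Final: (J,(((A,Y),H,F,W),C,P,Q));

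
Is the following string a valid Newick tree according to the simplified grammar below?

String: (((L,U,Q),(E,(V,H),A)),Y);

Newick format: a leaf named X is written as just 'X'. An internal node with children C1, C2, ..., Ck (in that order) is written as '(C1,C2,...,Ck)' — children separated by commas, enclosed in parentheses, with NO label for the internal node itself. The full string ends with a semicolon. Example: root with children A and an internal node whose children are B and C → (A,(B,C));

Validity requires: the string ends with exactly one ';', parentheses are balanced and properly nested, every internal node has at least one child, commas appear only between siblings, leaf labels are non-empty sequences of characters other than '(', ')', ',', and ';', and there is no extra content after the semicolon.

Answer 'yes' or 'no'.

Input: (((L,U,Q),(E,(V,H),A)),Y);
Paren balance: 5 '(' vs 5 ')' OK
Ends with single ';': True
Full parse: OK
Valid: True

Answer: yes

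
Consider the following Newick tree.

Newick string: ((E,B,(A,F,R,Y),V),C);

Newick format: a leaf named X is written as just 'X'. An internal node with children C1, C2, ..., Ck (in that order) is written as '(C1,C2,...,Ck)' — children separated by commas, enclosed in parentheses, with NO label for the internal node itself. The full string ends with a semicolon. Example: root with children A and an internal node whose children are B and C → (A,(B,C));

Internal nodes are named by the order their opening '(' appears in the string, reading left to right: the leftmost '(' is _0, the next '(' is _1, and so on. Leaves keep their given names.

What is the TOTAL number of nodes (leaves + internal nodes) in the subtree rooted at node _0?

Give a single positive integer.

Newick: ((E,B,(A,F,R,Y),V),C);
Locate _0: it is the '(' at position 0 (the 1st '(' reading left to right).
Query: subtree rooted at _0
_0: subtree_size = 1 + 10
  _1: subtree_size = 1 + 8
    E: subtree_size = 1 + 0
    B: subtree_size = 1 + 0
    _2: subtree_size = 1 + 4
      A: subtree_size = 1 + 0
      F: subtree_size = 1 + 0
      R: subtree_size = 1 + 0
      Y: subtree_size = 1 + 0
    V: subtree_size = 1 + 0
  C: subtree_size = 1 + 0
Total subtree size of _0: 11

Answer: 11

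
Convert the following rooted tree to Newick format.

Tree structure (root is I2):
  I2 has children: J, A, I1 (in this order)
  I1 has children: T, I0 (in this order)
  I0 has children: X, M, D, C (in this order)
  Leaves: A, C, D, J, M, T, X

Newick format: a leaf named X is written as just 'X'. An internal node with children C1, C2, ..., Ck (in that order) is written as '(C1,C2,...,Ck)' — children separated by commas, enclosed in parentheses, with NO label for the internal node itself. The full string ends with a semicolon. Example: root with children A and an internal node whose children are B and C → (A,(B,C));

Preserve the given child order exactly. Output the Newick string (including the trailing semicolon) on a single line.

internal I2 with children ['J', 'A', 'I1']
  leaf 'J' → 'J'
  leaf 'A' → 'A'
  internal I1 with children ['T', 'I0']
    leaf 'T' → 'T'
    internal I0 with children ['X', 'M', 'D', 'C']
      leaf 'X' → 'X'
      leaf 'M' → 'M'
      leaf 'D' → 'D'
      leaf 'C' → 'C'
    → '(X,M,D,C)'
  → '(T,(X,M,D,C))'
→ '(J,A,(T,(X,M,D,C)))'
Final: (J,A,(T,(X,M,D,C)));

Answer: (J,A,(T,(X,M,D,C)));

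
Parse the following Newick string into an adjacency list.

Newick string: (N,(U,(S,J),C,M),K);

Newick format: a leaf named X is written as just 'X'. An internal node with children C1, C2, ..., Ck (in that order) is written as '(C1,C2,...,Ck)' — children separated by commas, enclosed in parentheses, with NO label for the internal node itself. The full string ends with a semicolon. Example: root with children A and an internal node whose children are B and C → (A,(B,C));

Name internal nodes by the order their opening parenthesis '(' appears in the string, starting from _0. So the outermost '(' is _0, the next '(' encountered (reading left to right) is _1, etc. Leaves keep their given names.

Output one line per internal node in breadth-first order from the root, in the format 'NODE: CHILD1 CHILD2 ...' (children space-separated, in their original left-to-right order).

Input: (N,(U,(S,J),C,M),K);
Scanning left-to-right, naming '(' by encounter order:
  pos 0: '(' -> open internal node _0 (depth 1)
  pos 3: '(' -> open internal node _1 (depth 2)
  pos 6: '(' -> open internal node _2 (depth 3)
  pos 10: ')' -> close internal node _2 (now at depth 2)
  pos 15: ')' -> close internal node _1 (now at depth 1)
  pos 18: ')' -> close internal node _0 (now at depth 0)
Total internal nodes: 3
BFS adjacency from root:
  _0: N _1 K
  _1: U _2 C M
  _2: S J

Answer: _0: N _1 K
_1: U _2 C M
_2: S J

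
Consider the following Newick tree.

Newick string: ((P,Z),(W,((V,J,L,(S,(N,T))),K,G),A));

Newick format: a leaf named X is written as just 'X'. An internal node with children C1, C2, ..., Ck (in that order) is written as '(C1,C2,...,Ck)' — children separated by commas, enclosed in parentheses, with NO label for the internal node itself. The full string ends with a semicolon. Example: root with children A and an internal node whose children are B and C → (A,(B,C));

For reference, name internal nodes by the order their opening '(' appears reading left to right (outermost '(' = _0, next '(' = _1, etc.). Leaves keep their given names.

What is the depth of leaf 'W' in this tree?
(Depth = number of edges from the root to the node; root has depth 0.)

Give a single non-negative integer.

Answer: 2

Derivation:
Newick: ((P,Z),(W,((V,J,L,(S,(N,T))),K,G),A));
Naming internals by '(' encounter order: outermost '(' = _0, next = _1, ...
Query node: W
Path from root: _0 -> _2 -> W
Depth of W: 2 (number of edges from root)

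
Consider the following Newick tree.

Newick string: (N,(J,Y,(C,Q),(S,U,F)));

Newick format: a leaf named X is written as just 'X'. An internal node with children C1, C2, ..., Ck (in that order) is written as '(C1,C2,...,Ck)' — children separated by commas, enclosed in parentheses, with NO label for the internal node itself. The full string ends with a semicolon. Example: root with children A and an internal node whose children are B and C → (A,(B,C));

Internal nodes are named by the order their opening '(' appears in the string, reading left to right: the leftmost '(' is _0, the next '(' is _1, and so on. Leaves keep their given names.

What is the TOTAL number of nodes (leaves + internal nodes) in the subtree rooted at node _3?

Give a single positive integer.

Newick: (N,(J,Y,(C,Q),(S,U,F)));
Locate _3: it is the '(' at position 14 (the 4th '(' reading left to right).
Query: subtree rooted at _3
_3: subtree_size = 1 + 3
  S: subtree_size = 1 + 0
  U: subtree_size = 1 + 0
  F: subtree_size = 1 + 0
Total subtree size of _3: 4

Answer: 4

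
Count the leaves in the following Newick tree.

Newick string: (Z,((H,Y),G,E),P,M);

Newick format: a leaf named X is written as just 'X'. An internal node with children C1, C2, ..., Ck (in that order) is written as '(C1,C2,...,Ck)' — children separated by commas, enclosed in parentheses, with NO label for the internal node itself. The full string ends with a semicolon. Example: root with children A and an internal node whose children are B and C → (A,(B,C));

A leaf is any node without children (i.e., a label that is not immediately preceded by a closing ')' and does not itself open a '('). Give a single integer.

Newick: (Z,((H,Y),G,E),P,M);
Scan left-to-right; a leaf is any maximal label run not followed by '(':
  pos 1: leaf 'Z' → count = 1
  pos 5: leaf 'H' → count = 2
  pos 7: leaf 'Y' → count = 3
  pos 10: leaf 'G' → count = 4
  pos 12: leaf 'E' → count = 5
  pos 15: leaf 'P' → count = 6
  pos 17: leaf 'M' → count = 7
Total leaves: 7

Answer: 7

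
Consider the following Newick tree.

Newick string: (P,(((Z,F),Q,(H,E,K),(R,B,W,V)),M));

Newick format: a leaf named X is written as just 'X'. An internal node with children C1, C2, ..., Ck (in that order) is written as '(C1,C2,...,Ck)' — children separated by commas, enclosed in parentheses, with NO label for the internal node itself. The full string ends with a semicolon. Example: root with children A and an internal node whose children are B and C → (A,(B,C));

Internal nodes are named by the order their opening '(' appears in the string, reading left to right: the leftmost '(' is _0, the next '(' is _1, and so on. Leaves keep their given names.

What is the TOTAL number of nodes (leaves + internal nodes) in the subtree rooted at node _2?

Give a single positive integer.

Newick: (P,(((Z,F),Q,(H,E,K),(R,B,W,V)),M));
Locate _2: it is the '(' at position 4 (the 3rd '(' reading left to right).
Query: subtree rooted at _2
_2: subtree_size = 1 + 13
  _3: subtree_size = 1 + 2
    Z: subtree_size = 1 + 0
    F: subtree_size = 1 + 0
  Q: subtree_size = 1 + 0
  _4: subtree_size = 1 + 3
    H: subtree_size = 1 + 0
    E: subtree_size = 1 + 0
    K: subtree_size = 1 + 0
  _5: subtree_size = 1 + 4
    R: subtree_size = 1 + 0
    B: subtree_size = 1 + 0
    W: subtree_size = 1 + 0
    V: subtree_size = 1 + 0
Total subtree size of _2: 14

Answer: 14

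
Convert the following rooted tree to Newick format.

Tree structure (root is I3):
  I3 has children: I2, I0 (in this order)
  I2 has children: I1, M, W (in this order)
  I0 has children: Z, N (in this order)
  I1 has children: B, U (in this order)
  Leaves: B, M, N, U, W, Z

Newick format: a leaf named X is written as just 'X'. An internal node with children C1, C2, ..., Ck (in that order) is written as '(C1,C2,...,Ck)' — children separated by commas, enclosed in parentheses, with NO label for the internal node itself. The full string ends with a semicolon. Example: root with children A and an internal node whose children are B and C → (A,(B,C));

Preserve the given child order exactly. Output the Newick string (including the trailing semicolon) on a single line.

Answer: (((B,U),M,W),(Z,N));

Derivation:
internal I3 with children ['I2', 'I0']
  internal I2 with children ['I1', 'M', 'W']
    internal I1 with children ['B', 'U']
      leaf 'B' → 'B'
      leaf 'U' → 'U'
    → '(B,U)'
    leaf 'M' → 'M'
    leaf 'W' → 'W'
  → '((B,U),M,W)'
  internal I0 with children ['Z', 'N']
    leaf 'Z' → 'Z'
    leaf 'N' → 'N'
  → '(Z,N)'
→ '(((B,U),M,W),(Z,N))'
Final: (((B,U),M,W),(Z,N));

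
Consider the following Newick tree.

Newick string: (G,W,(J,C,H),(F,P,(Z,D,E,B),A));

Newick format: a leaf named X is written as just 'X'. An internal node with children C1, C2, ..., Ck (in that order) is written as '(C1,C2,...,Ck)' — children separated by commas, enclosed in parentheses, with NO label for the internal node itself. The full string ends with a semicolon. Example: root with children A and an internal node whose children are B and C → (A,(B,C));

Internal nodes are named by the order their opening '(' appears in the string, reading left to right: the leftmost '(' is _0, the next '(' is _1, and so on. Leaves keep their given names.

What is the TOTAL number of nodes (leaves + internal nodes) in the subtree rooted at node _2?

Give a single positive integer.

Answer: 9

Derivation:
Newick: (G,W,(J,C,H),(F,P,(Z,D,E,B),A));
Locate _2: it is the '(' at position 13 (the 3rd '(' reading left to right).
Query: subtree rooted at _2
_2: subtree_size = 1 + 8
  F: subtree_size = 1 + 0
  P: subtree_size = 1 + 0
  _3: subtree_size = 1 + 4
    Z: subtree_size = 1 + 0
    D: subtree_size = 1 + 0
    E: subtree_size = 1 + 0
    B: subtree_size = 1 + 0
  A: subtree_size = 1 + 0
Total subtree size of _2: 9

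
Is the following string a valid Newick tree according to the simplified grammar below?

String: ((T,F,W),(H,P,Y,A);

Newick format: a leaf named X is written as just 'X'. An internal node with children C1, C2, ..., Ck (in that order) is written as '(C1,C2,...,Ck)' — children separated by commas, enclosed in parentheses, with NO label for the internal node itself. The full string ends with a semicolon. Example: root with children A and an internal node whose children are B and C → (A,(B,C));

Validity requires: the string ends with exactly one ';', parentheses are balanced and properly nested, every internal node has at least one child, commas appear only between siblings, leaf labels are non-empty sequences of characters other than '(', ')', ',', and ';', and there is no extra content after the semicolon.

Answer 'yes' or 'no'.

Answer: no

Derivation:
Input: ((T,F,W),(H,P,Y,A);
Paren balance: 3 '(' vs 2 ')' MISMATCH
Ends with single ';': True
Full parse: FAILS (expected , or ) at pos 18)
Valid: False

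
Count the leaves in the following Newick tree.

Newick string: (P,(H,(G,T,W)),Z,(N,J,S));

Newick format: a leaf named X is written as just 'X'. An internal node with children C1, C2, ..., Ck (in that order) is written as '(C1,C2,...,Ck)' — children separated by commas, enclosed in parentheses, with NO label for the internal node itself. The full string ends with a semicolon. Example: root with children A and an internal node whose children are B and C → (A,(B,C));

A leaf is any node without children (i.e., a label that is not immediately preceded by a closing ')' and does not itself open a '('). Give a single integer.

Answer: 9

Derivation:
Newick: (P,(H,(G,T,W)),Z,(N,J,S));
Scan left-to-right; a leaf is any maximal label run not followed by '(':
  pos 1: leaf 'P' → count = 1
  pos 4: leaf 'H' → count = 2
  pos 7: leaf 'G' → count = 3
  pos 9: leaf 'T' → count = 4
  pos 11: leaf 'W' → count = 5
  pos 15: leaf 'Z' → count = 6
  pos 18: leaf 'N' → count = 7
  pos 20: leaf 'J' → count = 8
  pos 22: leaf 'S' → count = 9
Total leaves: 9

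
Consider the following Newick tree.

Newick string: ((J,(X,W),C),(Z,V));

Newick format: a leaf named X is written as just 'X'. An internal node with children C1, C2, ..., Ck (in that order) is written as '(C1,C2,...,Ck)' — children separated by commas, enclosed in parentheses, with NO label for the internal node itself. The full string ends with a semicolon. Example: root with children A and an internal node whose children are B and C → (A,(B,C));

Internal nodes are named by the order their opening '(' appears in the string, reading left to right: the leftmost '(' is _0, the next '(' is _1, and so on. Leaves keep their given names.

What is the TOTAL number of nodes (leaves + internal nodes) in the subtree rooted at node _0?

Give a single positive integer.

Newick: ((J,(X,W),C),(Z,V));
Locate _0: it is the '(' at position 0 (the 1st '(' reading left to right).
Query: subtree rooted at _0
_0: subtree_size = 1 + 9
  _1: subtree_size = 1 + 5
    J: subtree_size = 1 + 0
    _2: subtree_size = 1 + 2
      X: subtree_size = 1 + 0
      W: subtree_size = 1 + 0
    C: subtree_size = 1 + 0
  _3: subtree_size = 1 + 2
    Z: subtree_size = 1 + 0
    V: subtree_size = 1 + 0
Total subtree size of _0: 10

Answer: 10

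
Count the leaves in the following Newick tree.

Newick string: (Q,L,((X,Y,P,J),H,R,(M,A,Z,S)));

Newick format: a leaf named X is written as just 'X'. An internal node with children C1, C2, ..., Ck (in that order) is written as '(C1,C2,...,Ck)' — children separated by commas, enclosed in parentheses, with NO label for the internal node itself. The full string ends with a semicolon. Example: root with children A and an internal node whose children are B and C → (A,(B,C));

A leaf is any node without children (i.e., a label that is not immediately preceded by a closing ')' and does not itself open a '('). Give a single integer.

Newick: (Q,L,((X,Y,P,J),H,R,(M,A,Z,S)));
Scan left-to-right; a leaf is any maximal label run not followed by '(':
  pos 1: leaf 'Q' → count = 1
  pos 3: leaf 'L' → count = 2
  pos 7: leaf 'X' → count = 3
  pos 9: leaf 'Y' → count = 4
  pos 11: leaf 'P' → count = 5
  pos 13: leaf 'J' → count = 6
  pos 16: leaf 'H' → count = 7
  pos 18: leaf 'R' → count = 8
  pos 21: leaf 'M' → count = 9
  pos 23: leaf 'A' → count = 10
  pos 25: leaf 'Z' → count = 11
  pos 27: leaf 'S' → count = 12
Total leaves: 12

Answer: 12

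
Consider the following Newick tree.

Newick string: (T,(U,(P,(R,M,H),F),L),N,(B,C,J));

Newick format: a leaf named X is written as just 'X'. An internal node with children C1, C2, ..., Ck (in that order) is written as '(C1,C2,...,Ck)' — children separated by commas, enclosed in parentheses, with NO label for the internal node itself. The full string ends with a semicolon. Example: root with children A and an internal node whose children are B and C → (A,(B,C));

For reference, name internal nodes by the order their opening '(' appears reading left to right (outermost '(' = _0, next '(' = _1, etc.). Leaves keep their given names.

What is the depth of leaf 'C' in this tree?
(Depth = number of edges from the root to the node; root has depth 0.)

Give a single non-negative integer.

Answer: 2

Derivation:
Newick: (T,(U,(P,(R,M,H),F),L),N,(B,C,J));
Naming internals by '(' encounter order: outermost '(' = _0, next = _1, ...
Query node: C
Path from root: _0 -> _4 -> C
Depth of C: 2 (number of edges from root)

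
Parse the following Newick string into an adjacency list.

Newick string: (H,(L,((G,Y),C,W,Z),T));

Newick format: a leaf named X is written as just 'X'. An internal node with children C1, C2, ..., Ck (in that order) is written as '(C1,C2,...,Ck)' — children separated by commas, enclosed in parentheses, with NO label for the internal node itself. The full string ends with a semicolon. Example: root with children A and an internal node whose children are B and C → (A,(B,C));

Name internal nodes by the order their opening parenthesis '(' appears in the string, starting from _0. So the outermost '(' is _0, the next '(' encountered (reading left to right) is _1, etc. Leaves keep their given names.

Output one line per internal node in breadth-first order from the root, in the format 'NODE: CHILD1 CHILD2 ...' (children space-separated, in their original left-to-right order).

Answer: _0: H _1
_1: L _2 T
_2: _3 C W Z
_3: G Y

Derivation:
Input: (H,(L,((G,Y),C,W,Z),T));
Scanning left-to-right, naming '(' by encounter order:
  pos 0: '(' -> open internal node _0 (depth 1)
  pos 3: '(' -> open internal node _1 (depth 2)
  pos 6: '(' -> open internal node _2 (depth 3)
  pos 7: '(' -> open internal node _3 (depth 4)
  pos 11: ')' -> close internal node _3 (now at depth 3)
  pos 18: ')' -> close internal node _2 (now at depth 2)
  pos 21: ')' -> close internal node _1 (now at depth 1)
  pos 22: ')' -> close internal node _0 (now at depth 0)
Total internal nodes: 4
BFS adjacency from root:
  _0: H _1
  _1: L _2 T
  _2: _3 C W Z
  _3: G Y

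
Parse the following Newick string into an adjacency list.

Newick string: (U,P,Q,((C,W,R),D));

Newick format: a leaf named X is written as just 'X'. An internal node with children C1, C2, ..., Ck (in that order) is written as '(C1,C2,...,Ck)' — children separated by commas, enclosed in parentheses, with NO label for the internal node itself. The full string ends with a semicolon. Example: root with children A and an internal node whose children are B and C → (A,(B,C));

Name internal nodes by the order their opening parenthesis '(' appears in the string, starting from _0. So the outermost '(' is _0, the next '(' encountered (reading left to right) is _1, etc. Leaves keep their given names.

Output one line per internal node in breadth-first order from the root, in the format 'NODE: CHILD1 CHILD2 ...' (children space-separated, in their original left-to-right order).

Input: (U,P,Q,((C,W,R),D));
Scanning left-to-right, naming '(' by encounter order:
  pos 0: '(' -> open internal node _0 (depth 1)
  pos 7: '(' -> open internal node _1 (depth 2)
  pos 8: '(' -> open internal node _2 (depth 3)
  pos 14: ')' -> close internal node _2 (now at depth 2)
  pos 17: ')' -> close internal node _1 (now at depth 1)
  pos 18: ')' -> close internal node _0 (now at depth 0)
Total internal nodes: 3
BFS adjacency from root:
  _0: U P Q _1
  _1: _2 D
  _2: C W R

Answer: _0: U P Q _1
_1: _2 D
_2: C W R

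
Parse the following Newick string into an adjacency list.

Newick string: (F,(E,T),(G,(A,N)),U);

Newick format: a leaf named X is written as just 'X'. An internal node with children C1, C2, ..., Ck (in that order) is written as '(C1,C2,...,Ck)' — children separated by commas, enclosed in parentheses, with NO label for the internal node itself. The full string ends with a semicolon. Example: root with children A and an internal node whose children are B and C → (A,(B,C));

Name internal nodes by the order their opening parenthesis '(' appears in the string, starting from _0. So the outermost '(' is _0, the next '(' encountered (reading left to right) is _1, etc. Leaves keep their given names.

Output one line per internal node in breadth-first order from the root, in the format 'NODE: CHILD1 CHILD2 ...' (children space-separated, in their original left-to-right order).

Input: (F,(E,T),(G,(A,N)),U);
Scanning left-to-right, naming '(' by encounter order:
  pos 0: '(' -> open internal node _0 (depth 1)
  pos 3: '(' -> open internal node _1 (depth 2)
  pos 7: ')' -> close internal node _1 (now at depth 1)
  pos 9: '(' -> open internal node _2 (depth 2)
  pos 12: '(' -> open internal node _3 (depth 3)
  pos 16: ')' -> close internal node _3 (now at depth 2)
  pos 17: ')' -> close internal node _2 (now at depth 1)
  pos 20: ')' -> close internal node _0 (now at depth 0)
Total internal nodes: 4
BFS adjacency from root:
  _0: F _1 _2 U
  _1: E T
  _2: G _3
  _3: A N

Answer: _0: F _1 _2 U
_1: E T
_2: G _3
_3: A N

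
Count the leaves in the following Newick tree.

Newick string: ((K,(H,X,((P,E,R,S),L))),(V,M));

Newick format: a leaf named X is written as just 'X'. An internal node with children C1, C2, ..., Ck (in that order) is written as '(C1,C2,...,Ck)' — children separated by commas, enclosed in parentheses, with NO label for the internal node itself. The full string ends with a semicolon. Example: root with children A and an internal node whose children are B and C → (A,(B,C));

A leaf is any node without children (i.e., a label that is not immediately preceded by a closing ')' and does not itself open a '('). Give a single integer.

Newick: ((K,(H,X,((P,E,R,S),L))),(V,M));
Scan left-to-right; a leaf is any maximal label run not followed by '(':
  pos 2: leaf 'K' → count = 1
  pos 5: leaf 'H' → count = 2
  pos 7: leaf 'X' → count = 3
  pos 11: leaf 'P' → count = 4
  pos 13: leaf 'E' → count = 5
  pos 15: leaf 'R' → count = 6
  pos 17: leaf 'S' → count = 7
  pos 20: leaf 'L' → count = 8
  pos 26: leaf 'V' → count = 9
  pos 28: leaf 'M' → count = 10
Total leaves: 10

Answer: 10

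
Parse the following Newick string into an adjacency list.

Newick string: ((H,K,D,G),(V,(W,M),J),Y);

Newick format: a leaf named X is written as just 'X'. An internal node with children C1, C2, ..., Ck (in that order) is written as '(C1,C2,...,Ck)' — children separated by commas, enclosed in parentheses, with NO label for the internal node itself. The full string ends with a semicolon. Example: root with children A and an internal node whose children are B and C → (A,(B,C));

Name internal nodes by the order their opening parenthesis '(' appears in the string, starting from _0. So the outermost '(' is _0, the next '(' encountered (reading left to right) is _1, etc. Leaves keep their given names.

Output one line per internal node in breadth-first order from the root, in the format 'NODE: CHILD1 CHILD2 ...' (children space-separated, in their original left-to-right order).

Input: ((H,K,D,G),(V,(W,M),J),Y);
Scanning left-to-right, naming '(' by encounter order:
  pos 0: '(' -> open internal node _0 (depth 1)
  pos 1: '(' -> open internal node _1 (depth 2)
  pos 9: ')' -> close internal node _1 (now at depth 1)
  pos 11: '(' -> open internal node _2 (depth 2)
  pos 14: '(' -> open internal node _3 (depth 3)
  pos 18: ')' -> close internal node _3 (now at depth 2)
  pos 21: ')' -> close internal node _2 (now at depth 1)
  pos 24: ')' -> close internal node _0 (now at depth 0)
Total internal nodes: 4
BFS adjacency from root:
  _0: _1 _2 Y
  _1: H K D G
  _2: V _3 J
  _3: W M

Answer: _0: _1 _2 Y
_1: H K D G
_2: V _3 J
_3: W M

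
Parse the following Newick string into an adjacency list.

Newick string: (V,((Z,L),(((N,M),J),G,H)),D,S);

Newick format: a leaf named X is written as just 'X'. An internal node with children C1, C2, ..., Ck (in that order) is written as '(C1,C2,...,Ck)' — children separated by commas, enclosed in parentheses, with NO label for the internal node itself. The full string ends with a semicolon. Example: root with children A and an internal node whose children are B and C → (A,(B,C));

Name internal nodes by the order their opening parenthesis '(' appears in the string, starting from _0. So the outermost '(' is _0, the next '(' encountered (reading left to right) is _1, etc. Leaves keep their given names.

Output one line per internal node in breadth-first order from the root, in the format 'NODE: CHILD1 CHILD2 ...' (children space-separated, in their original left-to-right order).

Answer: _0: V _1 D S
_1: _2 _3
_2: Z L
_3: _4 G H
_4: _5 J
_5: N M

Derivation:
Input: (V,((Z,L),(((N,M),J),G,H)),D,S);
Scanning left-to-right, naming '(' by encounter order:
  pos 0: '(' -> open internal node _0 (depth 1)
  pos 3: '(' -> open internal node _1 (depth 2)
  pos 4: '(' -> open internal node _2 (depth 3)
  pos 8: ')' -> close internal node _2 (now at depth 2)
  pos 10: '(' -> open internal node _3 (depth 3)
  pos 11: '(' -> open internal node _4 (depth 4)
  pos 12: '(' -> open internal node _5 (depth 5)
  pos 16: ')' -> close internal node _5 (now at depth 4)
  pos 19: ')' -> close internal node _4 (now at depth 3)
  pos 24: ')' -> close internal node _3 (now at depth 2)
  pos 25: ')' -> close internal node _1 (now at depth 1)
  pos 30: ')' -> close internal node _0 (now at depth 0)
Total internal nodes: 6
BFS adjacency from root:
  _0: V _1 D S
  _1: _2 _3
  _2: Z L
  _3: _4 G H
  _4: _5 J
  _5: N M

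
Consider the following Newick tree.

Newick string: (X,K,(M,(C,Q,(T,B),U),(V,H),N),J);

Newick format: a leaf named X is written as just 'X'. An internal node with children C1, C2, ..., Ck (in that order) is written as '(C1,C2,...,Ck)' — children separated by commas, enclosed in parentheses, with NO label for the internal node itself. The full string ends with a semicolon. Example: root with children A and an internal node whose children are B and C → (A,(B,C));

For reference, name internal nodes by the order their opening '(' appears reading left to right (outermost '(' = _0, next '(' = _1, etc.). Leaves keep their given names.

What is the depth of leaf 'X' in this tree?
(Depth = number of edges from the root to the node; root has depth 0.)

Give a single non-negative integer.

Answer: 1

Derivation:
Newick: (X,K,(M,(C,Q,(T,B),U),(V,H),N),J);
Naming internals by '(' encounter order: outermost '(' = _0, next = _1, ...
Query node: X
Path from root: _0 -> X
Depth of X: 1 (number of edges from root)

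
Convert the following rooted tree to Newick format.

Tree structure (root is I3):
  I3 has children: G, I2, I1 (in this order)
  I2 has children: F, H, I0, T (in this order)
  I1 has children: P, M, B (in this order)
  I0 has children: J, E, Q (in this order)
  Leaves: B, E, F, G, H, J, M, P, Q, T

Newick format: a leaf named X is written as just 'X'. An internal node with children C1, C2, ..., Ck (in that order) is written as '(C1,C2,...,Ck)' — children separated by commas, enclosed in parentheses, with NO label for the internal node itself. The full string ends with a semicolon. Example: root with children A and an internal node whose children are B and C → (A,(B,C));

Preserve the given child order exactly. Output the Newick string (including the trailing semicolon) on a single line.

Answer: (G,(F,H,(J,E,Q),T),(P,M,B));

Derivation:
internal I3 with children ['G', 'I2', 'I1']
  leaf 'G' → 'G'
  internal I2 with children ['F', 'H', 'I0', 'T']
    leaf 'F' → 'F'
    leaf 'H' → 'H'
    internal I0 with children ['J', 'E', 'Q']
      leaf 'J' → 'J'
      leaf 'E' → 'E'
      leaf 'Q' → 'Q'
    → '(J,E,Q)'
    leaf 'T' → 'T'
  → '(F,H,(J,E,Q),T)'
  internal I1 with children ['P', 'M', 'B']
    leaf 'P' → 'P'
    leaf 'M' → 'M'
    leaf 'B' → 'B'
  → '(P,M,B)'
→ '(G,(F,H,(J,E,Q),T),(P,M,B))'
Final: (G,(F,H,(J,E,Q),T),(P,M,B));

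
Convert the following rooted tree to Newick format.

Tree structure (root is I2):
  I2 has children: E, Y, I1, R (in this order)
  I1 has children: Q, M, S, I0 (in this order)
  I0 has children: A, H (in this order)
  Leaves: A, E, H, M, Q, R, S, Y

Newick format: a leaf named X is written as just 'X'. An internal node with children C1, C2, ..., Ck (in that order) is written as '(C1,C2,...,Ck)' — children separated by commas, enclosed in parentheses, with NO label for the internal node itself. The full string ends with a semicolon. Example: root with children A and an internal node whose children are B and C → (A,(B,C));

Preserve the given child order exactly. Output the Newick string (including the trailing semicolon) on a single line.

Answer: (E,Y,(Q,M,S,(A,H)),R);

Derivation:
internal I2 with children ['E', 'Y', 'I1', 'R']
  leaf 'E' → 'E'
  leaf 'Y' → 'Y'
  internal I1 with children ['Q', 'M', 'S', 'I0']
    leaf 'Q' → 'Q'
    leaf 'M' → 'M'
    leaf 'S' → 'S'
    internal I0 with children ['A', 'H']
      leaf 'A' → 'A'
      leaf 'H' → 'H'
    → '(A,H)'
  → '(Q,M,S,(A,H))'
  leaf 'R' → 'R'
→ '(E,Y,(Q,M,S,(A,H)),R)'
Final: (E,Y,(Q,M,S,(A,H)),R);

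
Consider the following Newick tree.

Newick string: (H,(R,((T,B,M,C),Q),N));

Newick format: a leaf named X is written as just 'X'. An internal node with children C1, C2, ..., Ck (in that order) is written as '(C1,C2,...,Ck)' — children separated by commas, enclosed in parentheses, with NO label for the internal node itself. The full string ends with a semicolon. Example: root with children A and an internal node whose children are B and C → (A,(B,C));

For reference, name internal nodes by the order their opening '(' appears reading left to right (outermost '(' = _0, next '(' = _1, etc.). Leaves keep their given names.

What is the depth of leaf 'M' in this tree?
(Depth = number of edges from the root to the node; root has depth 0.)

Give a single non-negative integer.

Newick: (H,(R,((T,B,M,C),Q),N));
Naming internals by '(' encounter order: outermost '(' = _0, next = _1, ...
Query node: M
Path from root: _0 -> _1 -> _2 -> _3 -> M
Depth of M: 4 (number of edges from root)

Answer: 4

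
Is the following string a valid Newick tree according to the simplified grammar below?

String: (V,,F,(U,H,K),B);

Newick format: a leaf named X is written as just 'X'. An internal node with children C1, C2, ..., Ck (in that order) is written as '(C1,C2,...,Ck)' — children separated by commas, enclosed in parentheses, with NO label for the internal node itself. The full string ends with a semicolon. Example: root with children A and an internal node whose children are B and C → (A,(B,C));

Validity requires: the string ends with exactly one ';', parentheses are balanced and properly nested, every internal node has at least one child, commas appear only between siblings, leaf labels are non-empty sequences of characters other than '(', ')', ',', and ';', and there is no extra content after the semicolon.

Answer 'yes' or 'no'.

Input: (V,,F,(U,H,K),B);
Paren balance: 2 '(' vs 2 ')' OK
Ends with single ';': True
Full parse: FAILS (empty leaf label at pos 3)
Valid: False

Answer: no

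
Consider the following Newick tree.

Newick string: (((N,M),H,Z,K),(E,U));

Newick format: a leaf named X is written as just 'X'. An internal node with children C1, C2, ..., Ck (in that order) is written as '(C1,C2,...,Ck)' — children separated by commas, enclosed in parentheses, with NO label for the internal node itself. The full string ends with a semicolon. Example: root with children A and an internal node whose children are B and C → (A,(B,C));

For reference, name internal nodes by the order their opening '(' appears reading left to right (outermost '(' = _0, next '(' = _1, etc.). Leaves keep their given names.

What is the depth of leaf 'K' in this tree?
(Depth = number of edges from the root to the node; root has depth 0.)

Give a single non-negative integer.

Newick: (((N,M),H,Z,K),(E,U));
Naming internals by '(' encounter order: outermost '(' = _0, next = _1, ...
Query node: K
Path from root: _0 -> _1 -> K
Depth of K: 2 (number of edges from root)

Answer: 2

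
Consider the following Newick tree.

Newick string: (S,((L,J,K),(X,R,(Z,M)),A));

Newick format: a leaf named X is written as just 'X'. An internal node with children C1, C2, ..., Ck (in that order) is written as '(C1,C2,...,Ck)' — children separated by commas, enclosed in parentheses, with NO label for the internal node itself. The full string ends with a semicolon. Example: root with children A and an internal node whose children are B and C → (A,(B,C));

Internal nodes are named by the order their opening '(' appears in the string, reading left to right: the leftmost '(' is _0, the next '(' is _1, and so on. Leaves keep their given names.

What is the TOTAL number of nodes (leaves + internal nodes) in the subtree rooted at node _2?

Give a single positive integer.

Newick: (S,((L,J,K),(X,R,(Z,M)),A));
Locate _2: it is the '(' at position 4 (the 3rd '(' reading left to right).
Query: subtree rooted at _2
_2: subtree_size = 1 + 3
  L: subtree_size = 1 + 0
  J: subtree_size = 1 + 0
  K: subtree_size = 1 + 0
Total subtree size of _2: 4

Answer: 4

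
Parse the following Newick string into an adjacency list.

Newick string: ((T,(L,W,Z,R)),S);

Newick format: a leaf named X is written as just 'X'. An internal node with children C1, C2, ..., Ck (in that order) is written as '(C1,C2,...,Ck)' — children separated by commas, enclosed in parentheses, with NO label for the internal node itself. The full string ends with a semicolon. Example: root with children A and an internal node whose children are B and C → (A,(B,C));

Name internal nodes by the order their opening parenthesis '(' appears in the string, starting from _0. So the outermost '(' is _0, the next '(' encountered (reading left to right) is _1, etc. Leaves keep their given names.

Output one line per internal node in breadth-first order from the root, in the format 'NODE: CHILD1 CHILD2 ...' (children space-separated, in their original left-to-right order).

Input: ((T,(L,W,Z,R)),S);
Scanning left-to-right, naming '(' by encounter order:
  pos 0: '(' -> open internal node _0 (depth 1)
  pos 1: '(' -> open internal node _1 (depth 2)
  pos 4: '(' -> open internal node _2 (depth 3)
  pos 12: ')' -> close internal node _2 (now at depth 2)
  pos 13: ')' -> close internal node _1 (now at depth 1)
  pos 16: ')' -> close internal node _0 (now at depth 0)
Total internal nodes: 3
BFS adjacency from root:
  _0: _1 S
  _1: T _2
  _2: L W Z R

Answer: _0: _1 S
_1: T _2
_2: L W Z R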